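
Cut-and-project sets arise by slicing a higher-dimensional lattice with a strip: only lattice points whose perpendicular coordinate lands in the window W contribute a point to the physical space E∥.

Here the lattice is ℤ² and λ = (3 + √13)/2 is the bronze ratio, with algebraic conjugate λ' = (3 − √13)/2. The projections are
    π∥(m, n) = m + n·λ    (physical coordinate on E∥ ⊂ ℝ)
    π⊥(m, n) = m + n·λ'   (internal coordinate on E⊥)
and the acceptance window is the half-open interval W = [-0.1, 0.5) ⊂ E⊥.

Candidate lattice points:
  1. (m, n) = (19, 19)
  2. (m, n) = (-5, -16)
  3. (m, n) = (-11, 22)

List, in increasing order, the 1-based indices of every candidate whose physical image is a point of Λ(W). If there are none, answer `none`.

none

Compute λ' = (3−√13)/2 = -0.302776, so π⊥(m,n) = m -0.302776·n.
#1 (19,19): internal coord 19 + (19)·λ' = +13.247263; +13.247263 ∉ [-0.1, 0.5) → out
#2 (-5,-16): internal coord -5 + (-16)·λ' = -0.155590; -0.155590 ∉ [-0.1, 0.5) → out
#3 (-11,22): internal coord -11 + (22)·λ' = -17.661064; -17.661064 ∉ [-0.1, 0.5) → out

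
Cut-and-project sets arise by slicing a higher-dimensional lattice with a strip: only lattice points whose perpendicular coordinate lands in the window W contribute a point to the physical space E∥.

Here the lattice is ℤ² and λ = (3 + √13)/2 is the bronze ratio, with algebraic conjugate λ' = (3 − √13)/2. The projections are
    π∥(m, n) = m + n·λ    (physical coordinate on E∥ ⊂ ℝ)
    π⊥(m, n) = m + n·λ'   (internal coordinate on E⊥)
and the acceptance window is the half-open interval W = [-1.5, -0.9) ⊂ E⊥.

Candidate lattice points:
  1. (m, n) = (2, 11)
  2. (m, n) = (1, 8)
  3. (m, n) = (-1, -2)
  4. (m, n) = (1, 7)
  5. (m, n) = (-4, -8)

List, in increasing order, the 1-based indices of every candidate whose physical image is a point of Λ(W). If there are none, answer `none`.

1, 2, 4

Numerically λ ≈ 3.3028 and λ' = −1/λ ≈ -0.3028.
candidate 1: (m,n)=(2,11) → π∥ = 2+11·λ ≈ 38.3305, π⊥ = 2+11·λ' ≈ -1.3305 ∈ [-1.5, -0.9) ⇒ IN Λ
candidate 2: (m,n)=(1,8) → π∥ = 1+8·λ ≈ 27.4222, π⊥ = 1+8·λ' ≈ -1.4222 ∈ [-1.5, -0.9) ⇒ IN Λ
candidate 3: (m,n)=(-1,-2) → π∥ = -1-2·λ ≈ -7.6056, π⊥ = -1-2·λ' ≈ -0.3944 ∉ [-1.5, -0.9) ⇒ out
candidate 4: (m,n)=(1,7) → π∥ = 1+7·λ ≈ 24.1194, π⊥ = 1+7·λ' ≈ -1.1194 ∈ [-1.5, -0.9) ⇒ IN Λ
candidate 5: (m,n)=(-4,-8) → π∥ = -4-8·λ ≈ -30.4222, π⊥ = -4-8·λ' ≈ -1.5778 ∉ [-1.5, -0.9) ⇒ out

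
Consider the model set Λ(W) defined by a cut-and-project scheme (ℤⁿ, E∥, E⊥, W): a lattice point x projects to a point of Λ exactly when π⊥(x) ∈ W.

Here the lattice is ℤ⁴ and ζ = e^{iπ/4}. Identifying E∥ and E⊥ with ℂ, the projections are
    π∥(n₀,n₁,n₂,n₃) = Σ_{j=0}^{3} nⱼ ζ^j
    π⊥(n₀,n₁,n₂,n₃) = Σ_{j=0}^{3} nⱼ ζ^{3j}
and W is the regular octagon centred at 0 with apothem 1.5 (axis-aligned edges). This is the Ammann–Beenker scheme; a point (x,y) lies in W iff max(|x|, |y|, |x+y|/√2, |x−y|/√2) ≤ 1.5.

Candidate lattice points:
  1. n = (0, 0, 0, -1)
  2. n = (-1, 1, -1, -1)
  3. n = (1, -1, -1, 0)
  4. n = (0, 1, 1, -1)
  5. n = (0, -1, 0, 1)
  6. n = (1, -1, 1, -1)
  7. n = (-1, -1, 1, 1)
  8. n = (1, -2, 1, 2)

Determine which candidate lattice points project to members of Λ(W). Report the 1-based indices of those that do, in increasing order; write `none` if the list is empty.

Internal map: ζ^{3j} for j=0..3 gives (1,0), (−√2/2,√2/2), (0,−1), (√2/2,√2/2).
candidate 1: n = (0, 0, 0, -1) → π⊥ ≈ (-0.7071, -0.7071); max(|x|,|y|,|x±y|/√2) = 1.0000 ≤ 1.5 ⇒ ∈ W
candidate 2: n = (-1, 1, -1, -1) → π⊥ ≈ (-2.4142, +1.0000); max(|x|,|y|,|x±y|/√2) = 2.4142 > 1.5 ⇒ ∉ W
candidate 3: n = (1, -1, -1, 0) → π⊥ ≈ (+1.7071, +0.2929); max(|x|,|y|,|x±y|/√2) = 1.7071 > 1.5 ⇒ ∉ W
candidate 4: n = (0, 1, 1, -1) → π⊥ ≈ (-1.4142, -1.0000); max(|x|,|y|,|x±y|/√2) = 1.7071 > 1.5 ⇒ ∉ W
candidate 5: n = (0, -1, 0, 1) → π⊥ ≈ (+1.4142, +0.0000); max(|x|,|y|,|x±y|/√2) = 1.4142 ≤ 1.5 ⇒ ∈ W
candidate 6: n = (1, -1, 1, -1) → π⊥ ≈ (+1.0000, -2.4142); max(|x|,|y|,|x±y|/√2) = 2.4142 > 1.5 ⇒ ∉ W
candidate 7: n = (-1, -1, 1, 1) → π⊥ ≈ (+0.4142, -1.0000); max(|x|,|y|,|x±y|/√2) = 1.0000 ≤ 1.5 ⇒ ∈ W
candidate 8: n = (1, -2, 1, 2) → π⊥ ≈ (+3.8284, -1.0000); max(|x|,|y|,|x±y|/√2) = 3.8284 > 1.5 ⇒ ∉ W

1, 5, 7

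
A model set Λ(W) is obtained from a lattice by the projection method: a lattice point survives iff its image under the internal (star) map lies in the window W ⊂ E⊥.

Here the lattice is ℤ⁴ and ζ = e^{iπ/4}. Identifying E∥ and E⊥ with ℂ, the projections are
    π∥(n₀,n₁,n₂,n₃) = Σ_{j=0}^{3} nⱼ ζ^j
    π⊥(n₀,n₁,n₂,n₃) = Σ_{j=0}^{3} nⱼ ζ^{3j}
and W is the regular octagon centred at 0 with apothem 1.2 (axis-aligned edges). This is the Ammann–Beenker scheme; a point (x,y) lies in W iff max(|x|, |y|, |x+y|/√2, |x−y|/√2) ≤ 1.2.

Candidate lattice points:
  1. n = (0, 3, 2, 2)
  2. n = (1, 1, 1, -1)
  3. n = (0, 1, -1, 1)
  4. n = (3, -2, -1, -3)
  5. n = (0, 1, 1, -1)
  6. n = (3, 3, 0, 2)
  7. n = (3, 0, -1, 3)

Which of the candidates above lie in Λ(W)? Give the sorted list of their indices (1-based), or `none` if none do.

2

With ζ = e^{iπ/4} the internal vectors are ζ^0,ζ^3,ζ^6,ζ^9.
#1 (0, 3, 2, 2): internal (-0.707107, 1.535534); octagon support 1.585786 vs apothem 1.2 → ∉ W
#2 (1, 1, 1, -1): internal (-0.414214, -1.000000); octagon support 1.000000 vs apothem 1.2 → ∈ W
#3 (0, 1, -1, 1): internal (0.000000, 2.414214); octagon support 2.414214 vs apothem 1.2 → ∉ W
#4 (3, -2, -1, -3): internal (2.292893, -2.535534); octagon support 3.414214 vs apothem 1.2 → ∉ W
#5 (0, 1, 1, -1): internal (-1.414214, -1.000000); octagon support 1.707107 vs apothem 1.2 → ∉ W
#6 (3, 3, 0, 2): internal (2.292893, 3.535534); octagon support 4.121320 vs apothem 1.2 → ∉ W
#7 (3, 0, -1, 3): internal (5.121320, 3.121320); octagon support 5.828427 vs apothem 1.2 → ∉ W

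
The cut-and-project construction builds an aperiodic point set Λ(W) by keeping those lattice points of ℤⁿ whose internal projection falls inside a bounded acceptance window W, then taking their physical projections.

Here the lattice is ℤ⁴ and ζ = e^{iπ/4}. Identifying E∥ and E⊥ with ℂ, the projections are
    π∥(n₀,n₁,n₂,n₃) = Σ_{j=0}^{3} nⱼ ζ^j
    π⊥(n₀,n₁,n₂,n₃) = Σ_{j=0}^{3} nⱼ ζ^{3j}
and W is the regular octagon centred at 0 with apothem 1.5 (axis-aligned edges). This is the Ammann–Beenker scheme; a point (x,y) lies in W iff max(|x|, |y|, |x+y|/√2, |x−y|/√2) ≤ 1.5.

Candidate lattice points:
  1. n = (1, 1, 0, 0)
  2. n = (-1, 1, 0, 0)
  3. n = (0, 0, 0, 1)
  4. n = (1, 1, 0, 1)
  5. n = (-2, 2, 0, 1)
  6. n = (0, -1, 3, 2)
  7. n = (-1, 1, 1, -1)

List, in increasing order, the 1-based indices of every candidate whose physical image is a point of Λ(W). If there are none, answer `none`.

With ζ = e^{iπ/4} the internal vectors are ζ^0,ζ^3,ζ^6,ζ^9.
candidate 1: n = (1, 1, 0, 0) → π⊥ ≈ (+0.292893, +0.707107); max(|x|,|y|,|x±y|/√2) = 0.707107 ≤ 1.5 ⇒ ∈ W
candidate 2: n = (-1, 1, 0, 0) → π⊥ ≈ (-1.707107, +0.707107); max(|x|,|y|,|x±y|/√2) = 1.707107 > 1.5 ⇒ ∉ W
candidate 3: n = (0, 0, 0, 1) → π⊥ ≈ (+0.707107, +0.707107); max(|x|,|y|,|x±y|/√2) = 1.000000 ≤ 1.5 ⇒ ∈ W
candidate 4: n = (1, 1, 0, 1) → π⊥ ≈ (+1.000000, +1.414214); max(|x|,|y|,|x±y|/√2) = 1.707107 > 1.5 ⇒ ∉ W
candidate 5: n = (-2, 2, 0, 1) → π⊥ ≈ (-2.707107, +2.121320); max(|x|,|y|,|x±y|/√2) = 3.414214 > 1.5 ⇒ ∉ W
candidate 6: n = (0, -1, 3, 2) → π⊥ ≈ (+2.121320, -2.292893); max(|x|,|y|,|x±y|/√2) = 3.121320 > 1.5 ⇒ ∉ W
candidate 7: n = (-1, 1, 1, -1) → π⊥ ≈ (-2.414214, -1.000000); max(|x|,|y|,|x±y|/√2) = 2.414214 > 1.5 ⇒ ∉ W

1, 3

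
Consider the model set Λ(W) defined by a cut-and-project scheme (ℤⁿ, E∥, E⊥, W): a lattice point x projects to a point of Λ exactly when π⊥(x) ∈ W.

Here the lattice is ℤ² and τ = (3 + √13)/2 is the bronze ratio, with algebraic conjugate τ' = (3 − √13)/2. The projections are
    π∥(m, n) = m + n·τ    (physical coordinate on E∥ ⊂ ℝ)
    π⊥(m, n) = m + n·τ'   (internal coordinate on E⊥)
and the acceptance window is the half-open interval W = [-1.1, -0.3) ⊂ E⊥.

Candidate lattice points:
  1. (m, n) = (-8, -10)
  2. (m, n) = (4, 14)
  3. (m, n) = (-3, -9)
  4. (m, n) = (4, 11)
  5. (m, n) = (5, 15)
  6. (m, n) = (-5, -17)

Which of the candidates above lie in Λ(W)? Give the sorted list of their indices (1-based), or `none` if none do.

none

Compute τ' = (3−√13)/2 = -0.302776, so π⊥(m,n) = m -0.302776·n.
candidate 1: (m,n)=(-8,-10) → π∥ = -8-10·τ ≈ -41.027756, π⊥ = -8-10·τ' ≈ -4.972244 ∉ [-1.1, -0.3) ⇒ out
candidate 2: (m,n)=(4,14) → π∥ = 4+14·τ ≈ 50.238859, π⊥ = 4+14·τ' ≈ -0.238859 ∉ [-1.1, -0.3) ⇒ out
candidate 3: (m,n)=(-3,-9) → π∥ = -3-9·τ ≈ -32.724981, π⊥ = -3-9·τ' ≈ -0.275019 ∉ [-1.1, -0.3) ⇒ out
candidate 4: (m,n)=(4,11) → π∥ = 4+11·τ ≈ 40.330532, π⊥ = 4+11·τ' ≈ 0.669468 ∉ [-1.1, -0.3) ⇒ out
candidate 5: (m,n)=(5,15) → π∥ = 5+15·τ ≈ 54.541635, π⊥ = 5+15·τ' ≈ 0.458365 ∉ [-1.1, -0.3) ⇒ out
candidate 6: (m,n)=(-5,-17) → π∥ = -5-17·τ ≈ -61.147186, π⊥ = -5-17·τ' ≈ 0.147186 ∉ [-1.1, -0.3) ⇒ out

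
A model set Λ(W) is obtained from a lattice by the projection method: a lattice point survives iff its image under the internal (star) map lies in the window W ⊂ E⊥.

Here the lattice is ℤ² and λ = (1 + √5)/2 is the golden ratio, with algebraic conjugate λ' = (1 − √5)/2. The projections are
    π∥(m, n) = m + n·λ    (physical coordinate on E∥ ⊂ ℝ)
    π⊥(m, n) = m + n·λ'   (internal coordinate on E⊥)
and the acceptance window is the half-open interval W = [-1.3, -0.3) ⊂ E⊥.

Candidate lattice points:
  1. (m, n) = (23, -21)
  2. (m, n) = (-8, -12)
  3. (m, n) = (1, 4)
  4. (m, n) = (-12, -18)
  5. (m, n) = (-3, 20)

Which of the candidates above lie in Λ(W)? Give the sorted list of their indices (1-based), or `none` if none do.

Numerically λ ≈ 1.6180 and λ' = −1/λ ≈ -0.6180.
[1] lift (23,-21): star map gives 35.9787; window check -1.3 ≤ 35.9787 < -0.3 is false → out
[2] lift (-8,-12): star map gives -0.5836; window check -1.3 ≤ -0.5836 < -0.3 is true → IN Λ
[3] lift (1,4): star map gives -1.4721; window check -1.3 ≤ -1.4721 < -0.3 is false → out
[4] lift (-12,-18): star map gives -0.8754; window check -1.3 ≤ -0.8754 < -0.3 is true → IN Λ
[5] lift (-3,20): star map gives -15.3607; window check -1.3 ≤ -15.3607 < -0.3 is false → out

2, 4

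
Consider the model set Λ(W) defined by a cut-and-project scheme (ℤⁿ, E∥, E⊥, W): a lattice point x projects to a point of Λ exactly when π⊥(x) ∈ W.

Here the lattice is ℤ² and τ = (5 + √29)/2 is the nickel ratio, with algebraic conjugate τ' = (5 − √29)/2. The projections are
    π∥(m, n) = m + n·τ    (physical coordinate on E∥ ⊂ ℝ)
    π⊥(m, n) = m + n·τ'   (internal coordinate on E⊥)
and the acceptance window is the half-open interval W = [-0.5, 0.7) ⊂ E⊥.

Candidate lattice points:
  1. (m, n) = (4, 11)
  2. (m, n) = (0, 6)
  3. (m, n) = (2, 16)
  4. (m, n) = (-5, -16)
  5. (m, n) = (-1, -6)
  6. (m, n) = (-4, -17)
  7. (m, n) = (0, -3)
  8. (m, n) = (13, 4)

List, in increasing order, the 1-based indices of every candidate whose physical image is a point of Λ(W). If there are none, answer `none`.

5, 7

Compute τ' = (5−√29)/2 = -0.19258, so π⊥(m,n) = m -0.19258·n.
candidate 1: (m,n)=(4,11) → π∥ = 4+11·τ ≈ 61.11841, π⊥ = 4+11·τ' ≈ 1.88159 ∉ [-0.5, 0.7) ⇒ out
candidate 2: (m,n)=(0,6) → π∥ = 0+6·τ ≈ 31.15549, π⊥ = 0+6·τ' ≈ -1.15549 ∉ [-0.5, 0.7) ⇒ out
candidate 3: (m,n)=(2,16) → π∥ = 2+16·τ ≈ 85.08132, π⊥ = 2+16·τ' ≈ -1.08132 ∉ [-0.5, 0.7) ⇒ out
candidate 4: (m,n)=(-5,-16) → π∥ = -5-16·τ ≈ -88.08132, π⊥ = -5-16·τ' ≈ -1.91868 ∉ [-0.5, 0.7) ⇒ out
candidate 5: (m,n)=(-1,-6) → π∥ = -1-6·τ ≈ -32.15549, π⊥ = -1-6·τ' ≈ 0.15549 ∈ [-0.5, 0.7) ⇒ IN Λ
candidate 6: (m,n)=(-4,-17) → π∥ = -4-17·τ ≈ -92.27390, π⊥ = -4-17·τ' ≈ -0.72610 ∉ [-0.5, 0.7) ⇒ out
candidate 7: (m,n)=(0,-3) → π∥ = 0-3·τ ≈ -15.57775, π⊥ = 0-3·τ' ≈ 0.57775 ∈ [-0.5, 0.7) ⇒ IN Λ
candidate 8: (m,n)=(13,4) → π∥ = 13+4·τ ≈ 33.77033, π⊥ = 13+4·τ' ≈ 12.22967 ∉ [-0.5, 0.7) ⇒ out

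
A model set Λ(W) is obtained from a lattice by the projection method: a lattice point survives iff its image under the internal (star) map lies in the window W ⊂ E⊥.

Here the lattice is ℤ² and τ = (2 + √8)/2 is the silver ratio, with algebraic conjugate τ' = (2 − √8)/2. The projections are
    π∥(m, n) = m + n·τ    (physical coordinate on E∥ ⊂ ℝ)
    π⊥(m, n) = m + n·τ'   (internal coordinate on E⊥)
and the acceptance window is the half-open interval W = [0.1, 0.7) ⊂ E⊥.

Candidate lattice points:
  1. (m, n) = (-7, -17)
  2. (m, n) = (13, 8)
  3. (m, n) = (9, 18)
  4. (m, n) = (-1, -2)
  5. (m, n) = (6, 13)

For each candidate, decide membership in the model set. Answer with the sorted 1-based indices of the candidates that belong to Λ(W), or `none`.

5

Numerically τ ≈ 2.41421 and τ' = −1/τ ≈ -0.41421.
candidate 1: (m,n)=(-7,-17) → π∥ = -7-17·τ ≈ -48.04163, π⊥ = -7-17·τ' ≈ 0.04163 ∉ [0.1, 0.7) ⇒ out
candidate 2: (m,n)=(13,8) → π∥ = 13+8·τ ≈ 32.31371, π⊥ = 13+8·τ' ≈ 9.68629 ∉ [0.1, 0.7) ⇒ out
candidate 3: (m,n)=(9,18) → π∥ = 9+18·τ ≈ 52.45584, π⊥ = 9+18·τ' ≈ 1.54416 ∉ [0.1, 0.7) ⇒ out
candidate 4: (m,n)=(-1,-2) → π∥ = -1-2·τ ≈ -5.82843, π⊥ = -1-2·τ' ≈ -0.17157 ∉ [0.1, 0.7) ⇒ out
candidate 5: (m,n)=(6,13) → π∥ = 6+13·τ ≈ 37.38478, π⊥ = 6+13·τ' ≈ 0.61522 ∈ [0.1, 0.7) ⇒ IN Λ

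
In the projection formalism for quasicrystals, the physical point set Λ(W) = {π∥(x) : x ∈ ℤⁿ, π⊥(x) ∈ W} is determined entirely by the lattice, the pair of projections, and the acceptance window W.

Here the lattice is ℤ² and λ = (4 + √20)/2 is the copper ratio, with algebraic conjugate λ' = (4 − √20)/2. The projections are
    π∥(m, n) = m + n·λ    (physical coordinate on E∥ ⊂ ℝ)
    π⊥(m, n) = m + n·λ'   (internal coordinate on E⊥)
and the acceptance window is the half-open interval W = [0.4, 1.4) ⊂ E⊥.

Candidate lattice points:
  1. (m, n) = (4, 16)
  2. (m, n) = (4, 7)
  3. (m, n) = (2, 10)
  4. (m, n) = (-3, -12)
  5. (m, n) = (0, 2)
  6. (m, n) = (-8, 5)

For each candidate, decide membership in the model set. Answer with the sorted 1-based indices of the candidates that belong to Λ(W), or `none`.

none

Numerically λ ≈ 4.236068 and λ' = −1/λ ≈ -0.236068.
#1 (4,16): internal coord 4 + (16)·λ' = +0.222912; +0.222912 ∉ [0.4, 1.4) → out
#2 (4,7): internal coord 4 + (7)·λ' = +2.347524; +2.347524 ∉ [0.4, 1.4) → out
#3 (2,10): internal coord 2 + (10)·λ' = -0.360680; -0.360680 ∉ [0.4, 1.4) → out
#4 (-3,-12): internal coord -3 + (-12)·λ' = -0.167184; -0.167184 ∉ [0.4, 1.4) → out
#5 (0,2): internal coord 0 + (2)·λ' = -0.472136; -0.472136 ∉ [0.4, 1.4) → out
#6 (-8,5): internal coord -8 + (5)·λ' = -9.180340; -9.180340 ∉ [0.4, 1.4) → out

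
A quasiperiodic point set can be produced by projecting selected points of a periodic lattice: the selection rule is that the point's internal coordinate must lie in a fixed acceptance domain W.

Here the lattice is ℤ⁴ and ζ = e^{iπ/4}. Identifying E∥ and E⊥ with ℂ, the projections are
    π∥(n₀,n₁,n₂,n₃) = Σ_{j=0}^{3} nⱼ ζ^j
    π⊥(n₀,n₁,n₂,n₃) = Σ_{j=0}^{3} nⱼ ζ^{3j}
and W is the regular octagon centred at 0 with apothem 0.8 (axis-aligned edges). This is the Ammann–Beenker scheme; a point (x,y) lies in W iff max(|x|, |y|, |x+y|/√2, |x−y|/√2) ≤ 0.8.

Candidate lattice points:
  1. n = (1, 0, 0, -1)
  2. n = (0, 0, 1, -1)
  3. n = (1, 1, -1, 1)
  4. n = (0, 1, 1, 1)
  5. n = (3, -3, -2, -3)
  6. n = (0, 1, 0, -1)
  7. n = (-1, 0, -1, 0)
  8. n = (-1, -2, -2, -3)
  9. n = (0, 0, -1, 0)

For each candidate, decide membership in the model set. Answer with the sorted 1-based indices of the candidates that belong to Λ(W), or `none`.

1, 4

With ζ = e^{iπ/4} the internal vectors are ζ^0,ζ^3,ζ^6,ζ^9.
#1 (1, 0, 0, -1): internal (0.2929, -0.7071); octagon support 0.7071 vs apothem 0.8 → ∈ W
#2 (0, 0, 1, -1): internal (-0.7071, -1.7071); octagon support 1.7071 vs apothem 0.8 → ∉ W
#3 (1, 1, -1, 1): internal (1.0000, 2.4142); octagon support 2.4142 vs apothem 0.8 → ∉ W
#4 (0, 1, 1, 1): internal (0.0000, 0.4142); octagon support 0.4142 vs apothem 0.8 → ∈ W
#5 (3, -3, -2, -3): internal (3.0000, -2.2426); octagon support 3.7071 vs apothem 0.8 → ∉ W
#6 (0, 1, 0, -1): internal (-1.4142, 0.0000); octagon support 1.4142 vs apothem 0.8 → ∉ W
#7 (-1, 0, -1, 0): internal (-1.0000, 1.0000); octagon support 1.4142 vs apothem 0.8 → ∉ W
#8 (-1, -2, -2, -3): internal (-1.7071, -1.5355); octagon support 2.2929 vs apothem 0.8 → ∉ W
#9 (0, 0, -1, 0): internal (0.0000, 1.0000); octagon support 1.0000 vs apothem 0.8 → ∉ W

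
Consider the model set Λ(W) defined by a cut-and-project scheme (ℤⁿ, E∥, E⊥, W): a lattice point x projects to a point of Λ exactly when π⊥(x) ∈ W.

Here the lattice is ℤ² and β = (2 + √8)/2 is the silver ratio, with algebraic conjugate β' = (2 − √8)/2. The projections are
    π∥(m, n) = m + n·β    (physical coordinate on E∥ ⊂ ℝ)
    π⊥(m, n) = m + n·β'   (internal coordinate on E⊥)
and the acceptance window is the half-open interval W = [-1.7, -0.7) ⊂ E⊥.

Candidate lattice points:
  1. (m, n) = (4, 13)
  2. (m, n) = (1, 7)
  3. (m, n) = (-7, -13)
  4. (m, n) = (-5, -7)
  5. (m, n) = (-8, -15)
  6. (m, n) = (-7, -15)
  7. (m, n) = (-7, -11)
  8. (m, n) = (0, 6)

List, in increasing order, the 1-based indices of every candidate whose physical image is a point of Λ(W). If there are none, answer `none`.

1, 3, 6

β' = (2−√8)/2 ≈ -0.41421.
#1 (4,13): internal coord 4 + (13)·β' = -1.38478; -1.38478 ∈ [-1.7, -0.7) → IN Λ
#2 (1,7): internal coord 1 + (7)·β' = -1.89949; -1.89949 ∉ [-1.7, -0.7) → out
#3 (-7,-13): internal coord -7 + (-13)·β' = -1.61522; -1.61522 ∈ [-1.7, -0.7) → IN Λ
#4 (-5,-7): internal coord -5 + (-7)·β' = -2.10051; -2.10051 ∉ [-1.7, -0.7) → out
#5 (-8,-15): internal coord -8 + (-15)·β' = -1.78680; -1.78680 ∉ [-1.7, -0.7) → out
#6 (-7,-15): internal coord -7 + (-15)·β' = -0.78680; -0.78680 ∈ [-1.7, -0.7) → IN Λ
#7 (-7,-11): internal coord -7 + (-11)·β' = -2.44365; -2.44365 ∉ [-1.7, -0.7) → out
#8 (0,6): internal coord 0 + (6)·β' = -2.48528; -2.48528 ∉ [-1.7, -0.7) → out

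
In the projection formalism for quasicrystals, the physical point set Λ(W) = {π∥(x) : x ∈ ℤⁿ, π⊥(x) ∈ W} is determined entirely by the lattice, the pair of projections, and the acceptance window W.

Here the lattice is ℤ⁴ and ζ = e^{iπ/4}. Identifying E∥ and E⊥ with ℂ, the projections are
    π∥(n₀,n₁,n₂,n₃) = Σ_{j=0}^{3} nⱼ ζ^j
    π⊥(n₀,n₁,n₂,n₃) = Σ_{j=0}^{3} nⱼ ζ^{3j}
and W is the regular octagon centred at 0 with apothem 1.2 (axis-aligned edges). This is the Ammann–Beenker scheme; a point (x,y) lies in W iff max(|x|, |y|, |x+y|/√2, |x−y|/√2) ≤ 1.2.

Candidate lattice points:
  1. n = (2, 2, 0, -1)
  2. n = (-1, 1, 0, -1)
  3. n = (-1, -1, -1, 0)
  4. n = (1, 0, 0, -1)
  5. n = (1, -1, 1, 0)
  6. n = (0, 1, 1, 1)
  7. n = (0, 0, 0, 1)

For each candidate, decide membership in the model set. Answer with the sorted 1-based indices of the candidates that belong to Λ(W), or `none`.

π⊥(n) = n₀ + n₁ζ³ + n₂ζ⁶ + n₃ζ⁹ where ζ = e^{iπ/4}.
#1 (2, 2, 0, -1): internal (-0.121320, 0.707107); octagon support 0.707107 vs apothem 1.2 → ∈ W
#2 (-1, 1, 0, -1): internal (-2.414214, 0.000000); octagon support 2.414214 vs apothem 1.2 → ∉ W
#3 (-1, -1, -1, 0): internal (-0.292893, 0.292893); octagon support 0.414214 vs apothem 1.2 → ∈ W
#4 (1, 0, 0, -1): internal (0.292893, -0.707107); octagon support 0.707107 vs apothem 1.2 → ∈ W
#5 (1, -1, 1, 0): internal (1.707107, -1.707107); octagon support 2.414214 vs apothem 1.2 → ∉ W
#6 (0, 1, 1, 1): internal (0.000000, 0.414214); octagon support 0.414214 vs apothem 1.2 → ∈ W
#7 (0, 0, 0, 1): internal (0.707107, 0.707107); octagon support 1.000000 vs apothem 1.2 → ∈ W

1, 3, 4, 6, 7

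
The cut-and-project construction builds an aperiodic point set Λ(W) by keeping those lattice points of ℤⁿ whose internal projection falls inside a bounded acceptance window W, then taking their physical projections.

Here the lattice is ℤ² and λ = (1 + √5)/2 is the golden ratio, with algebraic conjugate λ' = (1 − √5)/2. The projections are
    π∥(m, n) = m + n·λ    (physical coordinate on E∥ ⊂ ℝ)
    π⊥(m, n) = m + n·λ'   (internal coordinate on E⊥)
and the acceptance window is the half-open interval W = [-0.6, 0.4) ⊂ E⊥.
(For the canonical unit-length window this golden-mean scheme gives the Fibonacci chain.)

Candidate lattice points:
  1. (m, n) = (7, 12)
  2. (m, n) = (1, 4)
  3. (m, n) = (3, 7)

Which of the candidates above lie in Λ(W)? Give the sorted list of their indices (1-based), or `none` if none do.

1

Compute λ' = (1−√5)/2 = -0.618034, so π⊥(m,n) = m -0.618034·n.
#1 (7,12): internal coord 7 + (12)·λ' = -0.416408; -0.416408 ∈ [-0.6, 0.4) → IN Λ
#2 (1,4): internal coord 1 + (4)·λ' = -1.472136; -1.472136 ∉ [-0.6, 0.4) → out
#3 (3,7): internal coord 3 + (7)·λ' = -1.326238; -1.326238 ∉ [-0.6, 0.4) → out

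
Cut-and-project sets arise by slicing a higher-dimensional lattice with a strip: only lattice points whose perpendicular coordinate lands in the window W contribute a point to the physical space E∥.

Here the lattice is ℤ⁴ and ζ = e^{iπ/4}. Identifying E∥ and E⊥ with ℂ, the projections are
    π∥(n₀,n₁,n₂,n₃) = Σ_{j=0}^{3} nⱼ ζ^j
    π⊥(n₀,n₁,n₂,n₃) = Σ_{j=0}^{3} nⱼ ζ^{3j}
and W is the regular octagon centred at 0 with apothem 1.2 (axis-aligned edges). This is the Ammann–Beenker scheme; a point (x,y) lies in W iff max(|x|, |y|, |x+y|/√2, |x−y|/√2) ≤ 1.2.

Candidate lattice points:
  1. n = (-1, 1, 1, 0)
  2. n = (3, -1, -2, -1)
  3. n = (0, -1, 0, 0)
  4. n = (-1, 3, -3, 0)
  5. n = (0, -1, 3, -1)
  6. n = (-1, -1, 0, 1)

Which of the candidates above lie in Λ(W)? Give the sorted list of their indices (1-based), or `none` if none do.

3, 6

With ζ = e^{iπ/4} the internal vectors are ζ^0,ζ^3,ζ^6,ζ^9.
#1 (-1, 1, 1, 0): internal (-1.7071, -0.2929); octagon support 1.7071 vs apothem 1.2 → ∉ W
#2 (3, -1, -2, -1): internal (3.0000, 0.5858); octagon support 3.0000 vs apothem 1.2 → ∉ W
#3 (0, -1, 0, 0): internal (0.7071, -0.7071); octagon support 1.0000 vs apothem 1.2 → ∈ W
#4 (-1, 3, -3, 0): internal (-3.1213, 5.1213); octagon support 5.8284 vs apothem 1.2 → ∉ W
#5 (0, -1, 3, -1): internal (0.0000, -4.4142); octagon support 4.4142 vs apothem 1.2 → ∉ W
#6 (-1, -1, 0, 1): internal (0.4142, 0.0000); octagon support 0.4142 vs apothem 1.2 → ∈ W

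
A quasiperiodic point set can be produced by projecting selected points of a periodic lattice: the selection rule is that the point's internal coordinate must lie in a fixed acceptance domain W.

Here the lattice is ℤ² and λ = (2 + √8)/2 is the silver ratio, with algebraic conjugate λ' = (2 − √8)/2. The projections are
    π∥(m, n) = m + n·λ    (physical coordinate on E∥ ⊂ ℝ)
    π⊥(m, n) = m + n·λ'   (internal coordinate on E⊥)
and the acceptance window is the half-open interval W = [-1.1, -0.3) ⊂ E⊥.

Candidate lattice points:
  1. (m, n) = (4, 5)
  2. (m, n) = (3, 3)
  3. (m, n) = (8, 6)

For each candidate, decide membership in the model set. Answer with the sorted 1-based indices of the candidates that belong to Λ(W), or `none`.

none

Numerically λ ≈ 2.414214 and λ' = −1/λ ≈ -0.414214.
#1 (4,5): internal coord 4 + (5)·λ' = +1.928932; +1.928932 ∉ [-1.1, -0.3) → out
#2 (3,3): internal coord 3 + (3)·λ' = +1.757359; +1.757359 ∉ [-1.1, -0.3) → out
#3 (8,6): internal coord 8 + (6)·λ' = +5.514719; +5.514719 ∉ [-1.1, -0.3) → out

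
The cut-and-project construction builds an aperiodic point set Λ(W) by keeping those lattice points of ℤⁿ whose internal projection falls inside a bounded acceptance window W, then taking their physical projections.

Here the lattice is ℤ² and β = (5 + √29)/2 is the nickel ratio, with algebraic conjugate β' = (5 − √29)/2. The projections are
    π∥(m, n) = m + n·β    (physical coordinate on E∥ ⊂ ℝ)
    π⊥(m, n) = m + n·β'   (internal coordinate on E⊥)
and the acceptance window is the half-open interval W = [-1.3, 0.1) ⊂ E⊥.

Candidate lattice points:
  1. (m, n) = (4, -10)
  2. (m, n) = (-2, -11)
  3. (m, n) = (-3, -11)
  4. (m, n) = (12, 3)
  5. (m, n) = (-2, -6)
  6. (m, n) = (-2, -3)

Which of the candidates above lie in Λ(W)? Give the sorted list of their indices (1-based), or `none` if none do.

3, 5

β' = (5−√29)/2 ≈ -0.1926.
candidate 1: (m,n)=(4,-10) → π∥ = 4-10·β ≈ -47.9258, π⊥ = 4-10·β' ≈ 5.9258 ∉ [-1.3, 0.1) ⇒ out
candidate 2: (m,n)=(-2,-11) → π∥ = -2-11·β ≈ -59.1184, π⊥ = -2-11·β' ≈ 0.1184 ∉ [-1.3, 0.1) ⇒ out
candidate 3: (m,n)=(-3,-11) → π∥ = -3-11·β ≈ -60.1184, π⊥ = -3-11·β' ≈ -0.8816 ∈ [-1.3, 0.1) ⇒ IN Λ
candidate 4: (m,n)=(12,3) → π∥ = 12+3·β ≈ 27.5777, π⊥ = 12+3·β' ≈ 11.4223 ∉ [-1.3, 0.1) ⇒ out
candidate 5: (m,n)=(-2,-6) → π∥ = -2-6·β ≈ -33.1555, π⊥ = -2-6·β' ≈ -0.8445 ∈ [-1.3, 0.1) ⇒ IN Λ
candidate 6: (m,n)=(-2,-3) → π∥ = -2-3·β ≈ -17.5777, π⊥ = -2-3·β' ≈ -1.4223 ∉ [-1.3, 0.1) ⇒ out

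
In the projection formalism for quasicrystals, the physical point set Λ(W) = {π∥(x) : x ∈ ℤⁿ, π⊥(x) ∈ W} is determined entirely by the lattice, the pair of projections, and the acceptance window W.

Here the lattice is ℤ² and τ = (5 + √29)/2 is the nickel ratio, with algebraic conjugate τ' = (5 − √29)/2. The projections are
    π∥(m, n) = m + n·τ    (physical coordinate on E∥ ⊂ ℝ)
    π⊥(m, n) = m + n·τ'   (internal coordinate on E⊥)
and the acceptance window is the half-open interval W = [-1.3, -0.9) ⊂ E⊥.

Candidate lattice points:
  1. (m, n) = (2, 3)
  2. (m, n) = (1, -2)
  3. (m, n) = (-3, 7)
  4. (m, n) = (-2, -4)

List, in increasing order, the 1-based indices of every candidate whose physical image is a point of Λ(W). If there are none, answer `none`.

Compute τ' = (5−√29)/2 = -0.192582, so π⊥(m,n) = m -0.192582·n.
candidate 1: (m,n)=(2,3) → π∥ = 2+3·τ ≈ 17.577747, π⊥ = 2+3·τ' ≈ 1.422253 ∉ [-1.3, -0.9) ⇒ out
candidate 2: (m,n)=(1,-2) → π∥ = 1-2·τ ≈ -9.385165, π⊥ = 1-2·τ' ≈ 1.385165 ∉ [-1.3, -0.9) ⇒ out
candidate 3: (m,n)=(-3,7) → π∥ = -3+7·τ ≈ 33.348077, π⊥ = -3+7·τ' ≈ -4.348077 ∉ [-1.3, -0.9) ⇒ out
candidate 4: (m,n)=(-2,-4) → π∥ = -2-4·τ ≈ -22.770330, π⊥ = -2-4·τ' ≈ -1.229670 ∈ [-1.3, -0.9) ⇒ IN Λ

4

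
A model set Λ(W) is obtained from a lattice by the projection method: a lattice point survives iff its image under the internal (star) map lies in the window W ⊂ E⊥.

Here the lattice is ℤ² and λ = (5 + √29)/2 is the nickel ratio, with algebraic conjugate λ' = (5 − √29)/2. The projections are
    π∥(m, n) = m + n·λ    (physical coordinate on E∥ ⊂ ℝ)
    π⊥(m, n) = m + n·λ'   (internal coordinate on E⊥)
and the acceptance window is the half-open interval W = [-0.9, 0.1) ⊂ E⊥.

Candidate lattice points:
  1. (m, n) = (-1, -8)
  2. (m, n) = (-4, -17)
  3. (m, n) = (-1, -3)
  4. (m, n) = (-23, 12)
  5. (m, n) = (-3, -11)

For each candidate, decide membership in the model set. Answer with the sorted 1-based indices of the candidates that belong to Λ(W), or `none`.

2, 3, 5

Compute λ' = (5−√29)/2 = -0.192582, so π⊥(m,n) = m -0.192582·n.
#1 (-1,-8): internal coord -1 + (-8)·λ' = +0.540659; +0.540659 ∉ [-0.9, 0.1) → out
#2 (-4,-17): internal coord -4 + (-17)·λ' = -0.726099; -0.726099 ∈ [-0.9, 0.1) → IN Λ
#3 (-1,-3): internal coord -1 + (-3)·λ' = -0.422253; -0.422253 ∈ [-0.9, 0.1) → IN Λ
#4 (-23,12): internal coord -23 + (12)·λ' = -25.310989; -25.310989 ∉ [-0.9, 0.1) → out
#5 (-3,-11): internal coord -3 + (-11)·λ' = -0.881594; -0.881594 ∈ [-0.9, 0.1) → IN Λ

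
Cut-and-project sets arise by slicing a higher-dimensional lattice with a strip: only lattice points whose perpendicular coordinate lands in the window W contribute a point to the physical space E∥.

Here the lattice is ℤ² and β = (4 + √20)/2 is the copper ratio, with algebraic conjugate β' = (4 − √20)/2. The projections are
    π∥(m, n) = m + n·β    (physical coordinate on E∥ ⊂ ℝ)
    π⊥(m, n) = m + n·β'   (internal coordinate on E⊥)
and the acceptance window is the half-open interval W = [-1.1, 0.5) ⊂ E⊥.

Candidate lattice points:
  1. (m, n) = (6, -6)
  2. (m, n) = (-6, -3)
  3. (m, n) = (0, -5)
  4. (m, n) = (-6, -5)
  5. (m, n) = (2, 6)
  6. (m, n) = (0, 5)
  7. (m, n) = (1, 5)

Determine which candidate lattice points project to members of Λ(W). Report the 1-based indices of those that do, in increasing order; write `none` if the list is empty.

β' = (4−√20)/2 ≈ -0.236068.
#1 (6,-6): internal coord 6 + (-6)·β' = +7.416408; +7.416408 ∉ [-1.1, 0.5) → out
#2 (-6,-3): internal coord -6 + (-3)·β' = -5.291796; -5.291796 ∉ [-1.1, 0.5) → out
#3 (0,-5): internal coord 0 + (-5)·β' = +1.180340; +1.180340 ∉ [-1.1, 0.5) → out
#4 (-6,-5): internal coord -6 + (-5)·β' = -4.819660; -4.819660 ∉ [-1.1, 0.5) → out
#5 (2,6): internal coord 2 + (6)·β' = +0.583592; +0.583592 ∉ [-1.1, 0.5) → out
#6 (0,5): internal coord 0 + (5)·β' = -1.180340; -1.180340 ∉ [-1.1, 0.5) → out
#7 (1,5): internal coord 1 + (5)·β' = -0.180340; -0.180340 ∈ [-1.1, 0.5) → IN Λ

7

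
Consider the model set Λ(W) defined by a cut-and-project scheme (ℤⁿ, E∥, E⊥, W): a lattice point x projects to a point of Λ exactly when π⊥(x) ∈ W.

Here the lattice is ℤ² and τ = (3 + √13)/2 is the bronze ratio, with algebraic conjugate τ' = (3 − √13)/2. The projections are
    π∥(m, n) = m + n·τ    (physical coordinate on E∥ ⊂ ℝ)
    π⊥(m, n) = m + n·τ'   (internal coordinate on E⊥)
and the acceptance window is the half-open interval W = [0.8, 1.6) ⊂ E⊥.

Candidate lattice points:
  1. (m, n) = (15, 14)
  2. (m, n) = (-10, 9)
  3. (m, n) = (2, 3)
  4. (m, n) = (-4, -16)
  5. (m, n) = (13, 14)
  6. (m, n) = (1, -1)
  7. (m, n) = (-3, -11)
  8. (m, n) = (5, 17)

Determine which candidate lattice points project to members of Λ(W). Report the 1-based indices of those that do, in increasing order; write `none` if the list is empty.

Compute τ' = (3−√13)/2 = -0.3028, so π⊥(m,n) = m -0.3028·n.
#1 (15,14): internal coord 15 + (14)·τ' = +10.7611; +10.7611 ∉ [0.8, 1.6) → out
#2 (-10,9): internal coord -10 + (9)·τ' = -12.7250; -12.7250 ∉ [0.8, 1.6) → out
#3 (2,3): internal coord 2 + (3)·τ' = +1.0917; +1.0917 ∈ [0.8, 1.6) → IN Λ
#4 (-4,-16): internal coord -4 + (-16)·τ' = +0.8444; +0.8444 ∈ [0.8, 1.6) → IN Λ
#5 (13,14): internal coord 13 + (14)·τ' = +8.7611; +8.7611 ∉ [0.8, 1.6) → out
#6 (1,-1): internal coord 1 + (-1)·τ' = +1.3028; +1.3028 ∈ [0.8, 1.6) → IN Λ
#7 (-3,-11): internal coord -3 + (-11)·τ' = +0.3305; +0.3305 ∉ [0.8, 1.6) → out
#8 (5,17): internal coord 5 + (17)·τ' = -0.1472; -0.1472 ∉ [0.8, 1.6) → out

3, 4, 6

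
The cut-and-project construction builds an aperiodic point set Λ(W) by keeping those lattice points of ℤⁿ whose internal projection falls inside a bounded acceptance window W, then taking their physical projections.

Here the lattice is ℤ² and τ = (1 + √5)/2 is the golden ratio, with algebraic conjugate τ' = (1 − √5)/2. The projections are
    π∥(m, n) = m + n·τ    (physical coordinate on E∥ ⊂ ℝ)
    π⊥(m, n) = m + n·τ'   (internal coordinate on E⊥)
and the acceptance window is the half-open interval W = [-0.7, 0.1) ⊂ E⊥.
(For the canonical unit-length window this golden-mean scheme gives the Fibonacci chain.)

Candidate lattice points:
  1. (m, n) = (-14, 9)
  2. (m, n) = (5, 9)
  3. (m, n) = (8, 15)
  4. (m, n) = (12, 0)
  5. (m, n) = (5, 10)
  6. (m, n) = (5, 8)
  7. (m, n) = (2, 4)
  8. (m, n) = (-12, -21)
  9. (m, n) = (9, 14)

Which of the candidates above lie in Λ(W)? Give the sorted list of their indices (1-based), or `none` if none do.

Numerically τ ≈ 1.618034 and τ' = −1/τ ≈ -0.618034.
#1 (-14,9): internal coord -14 + (9)·τ' = -19.562306; -19.562306 ∉ [-0.7, 0.1) → out
#2 (5,9): internal coord 5 + (9)·τ' = -0.562306; -0.562306 ∈ [-0.7, 0.1) → IN Λ
#3 (8,15): internal coord 8 + (15)·τ' = -1.270510; -1.270510 ∉ [-0.7, 0.1) → out
#4 (12,0): internal coord 12 + (0)·τ' = +12.000000; +12.000000 ∉ [-0.7, 0.1) → out
#5 (5,10): internal coord 5 + (10)·τ' = -1.180340; -1.180340 ∉ [-0.7, 0.1) → out
#6 (5,8): internal coord 5 + (8)·τ' = +0.055728; +0.055728 ∈ [-0.7, 0.1) → IN Λ
#7 (2,4): internal coord 2 + (4)·τ' = -0.472136; -0.472136 ∈ [-0.7, 0.1) → IN Λ
#8 (-12,-21): internal coord -12 + (-21)·τ' = +0.978714; +0.978714 ∉ [-0.7, 0.1) → out
#9 (9,14): internal coord 9 + (14)·τ' = +0.347524; +0.347524 ∉ [-0.7, 0.1) → out

2, 6, 7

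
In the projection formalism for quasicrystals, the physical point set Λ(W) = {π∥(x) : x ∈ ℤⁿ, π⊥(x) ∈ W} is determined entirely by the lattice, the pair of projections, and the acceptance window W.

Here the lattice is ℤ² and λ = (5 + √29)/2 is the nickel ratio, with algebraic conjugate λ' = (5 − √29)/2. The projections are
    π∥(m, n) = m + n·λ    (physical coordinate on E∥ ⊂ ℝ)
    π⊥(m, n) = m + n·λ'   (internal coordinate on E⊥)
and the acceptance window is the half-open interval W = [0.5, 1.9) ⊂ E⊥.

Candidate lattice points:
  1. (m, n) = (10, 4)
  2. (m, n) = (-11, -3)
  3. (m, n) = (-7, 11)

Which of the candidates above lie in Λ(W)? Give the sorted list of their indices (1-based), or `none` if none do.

none

λ' = (5−√29)/2 ≈ -0.1926.
#1 (10,4): internal coord 10 + (4)·λ' = +9.2297; +9.2297 ∉ [0.5, 1.9) → out
#2 (-11,-3): internal coord -11 + (-3)·λ' = -10.4223; -10.4223 ∉ [0.5, 1.9) → out
#3 (-7,11): internal coord -7 + (11)·λ' = -9.1184; -9.1184 ∉ [0.5, 1.9) → out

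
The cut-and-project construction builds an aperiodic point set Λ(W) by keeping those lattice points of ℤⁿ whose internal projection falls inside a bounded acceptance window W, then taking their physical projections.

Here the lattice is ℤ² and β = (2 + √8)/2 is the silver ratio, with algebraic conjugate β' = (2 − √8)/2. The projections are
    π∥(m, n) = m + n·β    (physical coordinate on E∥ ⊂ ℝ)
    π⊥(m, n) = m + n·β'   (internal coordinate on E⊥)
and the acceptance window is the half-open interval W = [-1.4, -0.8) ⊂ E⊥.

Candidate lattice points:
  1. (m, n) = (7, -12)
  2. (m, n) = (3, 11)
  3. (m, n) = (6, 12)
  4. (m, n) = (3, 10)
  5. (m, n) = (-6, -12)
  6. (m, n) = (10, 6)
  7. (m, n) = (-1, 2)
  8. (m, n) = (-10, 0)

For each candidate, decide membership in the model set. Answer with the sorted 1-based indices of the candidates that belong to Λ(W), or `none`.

β' = (2−√8)/2 ≈ -0.4142.
[1] lift (7,-12): star map gives 11.9706; window check -1.4 ≤ 11.9706 < -0.8 is false → out
[2] lift (3,11): star map gives -1.5563; window check -1.4 ≤ -1.5563 < -0.8 is false → out
[3] lift (6,12): star map gives 1.0294; window check -1.4 ≤ 1.0294 < -0.8 is false → out
[4] lift (3,10): star map gives -1.1421; window check -1.4 ≤ -1.1421 < -0.8 is true → IN Λ
[5] lift (-6,-12): star map gives -1.0294; window check -1.4 ≤ -1.0294 < -0.8 is true → IN Λ
[6] lift (10,6): star map gives 7.5147; window check -1.4 ≤ 7.5147 < -0.8 is false → out
[7] lift (-1,2): star map gives -1.8284; window check -1.4 ≤ -1.8284 < -0.8 is false → out
[8] lift (-10,0): star map gives -10.0000; window check -1.4 ≤ -10.0000 < -0.8 is false → out

4, 5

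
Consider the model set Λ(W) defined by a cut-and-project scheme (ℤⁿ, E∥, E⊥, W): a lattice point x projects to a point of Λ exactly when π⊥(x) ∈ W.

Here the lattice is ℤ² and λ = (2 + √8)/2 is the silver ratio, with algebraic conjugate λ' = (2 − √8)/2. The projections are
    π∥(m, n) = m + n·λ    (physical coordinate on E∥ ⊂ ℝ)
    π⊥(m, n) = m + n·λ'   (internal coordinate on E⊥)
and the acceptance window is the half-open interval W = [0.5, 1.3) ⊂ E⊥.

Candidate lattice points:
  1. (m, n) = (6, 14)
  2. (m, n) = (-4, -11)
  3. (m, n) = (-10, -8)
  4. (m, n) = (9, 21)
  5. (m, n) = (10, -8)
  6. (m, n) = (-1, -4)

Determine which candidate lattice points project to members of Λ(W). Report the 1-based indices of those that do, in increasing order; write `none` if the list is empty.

2, 6

Numerically λ ≈ 2.4142 and λ' = −1/λ ≈ -0.4142.
#1 (6,14): internal coord 6 + (14)·λ' = +0.2010; +0.2010 ∉ [0.5, 1.3) → out
#2 (-4,-11): internal coord -4 + (-11)·λ' = +0.5563; +0.5563 ∈ [0.5, 1.3) → IN Λ
#3 (-10,-8): internal coord -10 + (-8)·λ' = -6.6863; -6.6863 ∉ [0.5, 1.3) → out
#4 (9,21): internal coord 9 + (21)·λ' = +0.3015; +0.3015 ∉ [0.5, 1.3) → out
#5 (10,-8): internal coord 10 + (-8)·λ' = +13.3137; +13.3137 ∉ [0.5, 1.3) → out
#6 (-1,-4): internal coord -1 + (-4)·λ' = +0.6569; +0.6569 ∈ [0.5, 1.3) → IN Λ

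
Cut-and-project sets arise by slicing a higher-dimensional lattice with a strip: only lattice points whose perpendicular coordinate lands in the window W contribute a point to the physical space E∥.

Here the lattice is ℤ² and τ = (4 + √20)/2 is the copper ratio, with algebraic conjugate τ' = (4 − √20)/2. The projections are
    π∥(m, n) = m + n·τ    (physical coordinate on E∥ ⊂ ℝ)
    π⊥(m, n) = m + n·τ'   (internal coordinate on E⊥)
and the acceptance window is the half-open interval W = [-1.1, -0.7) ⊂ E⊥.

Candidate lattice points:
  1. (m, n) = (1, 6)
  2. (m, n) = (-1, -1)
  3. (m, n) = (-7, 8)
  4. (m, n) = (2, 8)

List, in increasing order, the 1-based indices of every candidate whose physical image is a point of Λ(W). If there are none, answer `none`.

Numerically τ ≈ 4.236068 and τ' = −1/τ ≈ -0.236068.
[1] lift (1,6): star map gives -0.416408; window check -1.1 ≤ -0.416408 < -0.7 is false → out
[2] lift (-1,-1): star map gives -0.763932; window check -1.1 ≤ -0.763932 < -0.7 is true → IN Λ
[3] lift (-7,8): star map gives -8.888544; window check -1.1 ≤ -8.888544 < -0.7 is false → out
[4] lift (2,8): star map gives 0.111456; window check -1.1 ≤ 0.111456 < -0.7 is false → out

2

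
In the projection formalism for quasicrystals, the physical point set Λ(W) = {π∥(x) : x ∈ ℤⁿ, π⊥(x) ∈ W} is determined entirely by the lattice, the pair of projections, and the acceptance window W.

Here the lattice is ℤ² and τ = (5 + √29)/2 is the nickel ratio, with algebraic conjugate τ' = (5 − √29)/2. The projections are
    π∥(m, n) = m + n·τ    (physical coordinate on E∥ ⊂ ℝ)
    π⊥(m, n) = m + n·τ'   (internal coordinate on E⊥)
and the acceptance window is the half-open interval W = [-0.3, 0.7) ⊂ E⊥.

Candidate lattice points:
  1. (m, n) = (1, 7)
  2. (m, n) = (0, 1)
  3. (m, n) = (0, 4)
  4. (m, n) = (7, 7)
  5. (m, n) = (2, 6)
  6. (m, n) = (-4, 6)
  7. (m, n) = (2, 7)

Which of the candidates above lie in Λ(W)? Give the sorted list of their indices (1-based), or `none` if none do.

τ' = (5−√29)/2 ≈ -0.192582.
#1 (1,7): internal coord 1 + (7)·τ' = -0.348077; -0.348077 ∉ [-0.3, 0.7) → out
#2 (0,1): internal coord 0 + (1)·τ' = -0.192582; -0.192582 ∈ [-0.3, 0.7) → IN Λ
#3 (0,4): internal coord 0 + (4)·τ' = -0.770330; -0.770330 ∉ [-0.3, 0.7) → out
#4 (7,7): internal coord 7 + (7)·τ' = +5.651923; +5.651923 ∉ [-0.3, 0.7) → out
#5 (2,6): internal coord 2 + (6)·τ' = +0.844506; +0.844506 ∉ [-0.3, 0.7) → out
#6 (-4,6): internal coord -4 + (6)·τ' = -5.155494; -5.155494 ∉ [-0.3, 0.7) → out
#7 (2,7): internal coord 2 + (7)·τ' = +0.651923; +0.651923 ∈ [-0.3, 0.7) → IN Λ

2, 7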